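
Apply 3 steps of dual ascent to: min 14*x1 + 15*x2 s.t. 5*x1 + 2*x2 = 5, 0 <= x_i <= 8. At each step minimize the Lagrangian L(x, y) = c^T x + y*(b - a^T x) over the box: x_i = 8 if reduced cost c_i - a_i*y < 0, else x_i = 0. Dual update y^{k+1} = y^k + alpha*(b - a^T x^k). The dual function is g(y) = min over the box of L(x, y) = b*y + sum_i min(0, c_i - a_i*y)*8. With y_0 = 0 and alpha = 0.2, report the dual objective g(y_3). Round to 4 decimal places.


Dual ascent for LP: min 14*x1 + 15*x2, 5*x1 + 2*x2 = 5, 0 <= x_i <= 8
Step 1: y^k = 0.0, reduced costs: (14.0, 15.0)
  x^k = (0.0, 0.0), subgradient = b - a^T x = 5.0
  y^{k+1} = 0.0 + 0.2*5.0 = 1.0
Step 2: y^k = 1.0, reduced costs: (9.0, 13.0)
  x^k = (0.0, 0.0), subgradient = b - a^T x = 5.0
  y^{k+1} = 1.0 + 0.2*5.0 = 2.0
Step 3: y^k = 2.0, reduced costs: (4.0, 11.0)
  x^k = (0.0, 0.0), subgradient = b - a^T x = 5.0
  y^{k+1} = 2.0 + 0.2*5.0 = 3.0
Dual objective at y_3 = 3.0: reduced costs (-1.0, 9.0), box minimizer x = (8.0, 0.0)
g(y_3) = b*y + (c1 - a1*y)*x1 + (c2 - a2*y)*x2 = 5*3.0 + (-1.0)*8.0 + 9.0*0.0 = 15.0 - 8.0 + 0.0 = 7.0


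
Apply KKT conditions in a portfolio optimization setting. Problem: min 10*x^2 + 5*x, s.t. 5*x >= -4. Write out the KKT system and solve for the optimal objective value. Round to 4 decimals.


Step 1: Try lambda = 0 (constraint inactive).
Stationarity: 2*10*x + 5 = 0
x* = -5/(2*10) = -0.25
Check constraint: 5*-0.25 = -1.25 >= -4 -- satisfied.
Step 2: Compute optimal value.
f(x*) = 10*(-0.25)^2 + 5*(-0.25) = -0.625


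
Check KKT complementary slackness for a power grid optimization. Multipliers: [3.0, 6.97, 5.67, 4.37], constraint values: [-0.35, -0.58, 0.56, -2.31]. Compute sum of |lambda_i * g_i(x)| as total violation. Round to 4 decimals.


KKT complementary slackness check:
lambda_1 * g_1 = 3.0 * -0.35 = -1.05
lambda_2 * g_2 = 6.97 * -0.58 = -4.0426
lambda_3 * g_3 = 5.67 * 0.56 = 3.1752
lambda_4 * g_4 = 4.37 * -2.31 = -10.0947
Total violation = 1.05 + 4.0426 + 3.1752 + 10.0947 = 18.3625


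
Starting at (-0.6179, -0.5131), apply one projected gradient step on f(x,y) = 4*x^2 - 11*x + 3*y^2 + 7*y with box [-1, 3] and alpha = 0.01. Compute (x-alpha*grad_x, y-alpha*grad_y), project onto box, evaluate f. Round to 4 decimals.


Step 1: Compute gradient at (-0.6179, -0.5131).
grad_x = 2*4*-0.6179 - 11 = -15.9432
grad_y = 2*3*-0.5131 + 7 = 3.9214
Step 2: Gradient step.
x_raw = -0.6179 - 0.01*-15.9432 = -0.4585
y_raw = -0.5131 - 0.01*3.9214 = -0.5523
Step 3: Project onto [-1, 3].
x_proj = clip(-0.4585) = -0.4585
y_proj = clip(-0.5523) = -0.5523
Step 4: Evaluate f.
f(-0.4585, -0.5523) = 2.9329


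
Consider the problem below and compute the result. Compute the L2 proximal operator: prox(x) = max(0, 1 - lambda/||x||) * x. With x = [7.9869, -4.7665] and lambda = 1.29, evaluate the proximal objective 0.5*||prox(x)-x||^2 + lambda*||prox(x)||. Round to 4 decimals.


Step 1: Compute ||x||.
||x|| = 9.3011
Step 2: Compute scaling factor.
scale = max(0, 1 - 1.29/9.3011) = 0.8613
Step 3: prox(x) = [6.8792, -4.1054]
||prox(x)|| = 8.0111
Step 4: Proximal objective.
0.5*||prox-x||^2 = 0.8321
lambda*||prox|| = 10.3343
Total = 11.1663


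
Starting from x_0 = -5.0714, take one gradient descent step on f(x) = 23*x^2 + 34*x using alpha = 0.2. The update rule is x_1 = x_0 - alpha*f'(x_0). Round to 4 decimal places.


We compute the gradient at x_0 and apply the update.
f'(x) = 46*x + 34
f'(-5.0714) = 46*-5.0714 + 34 = -199.2844
x_1 = -5.0714 - 0.2*-199.2844 = 34.7855


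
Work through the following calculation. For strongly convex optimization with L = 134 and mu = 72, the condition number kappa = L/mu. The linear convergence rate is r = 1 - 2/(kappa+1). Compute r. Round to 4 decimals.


Step 1: Compute the condition number.
kappa = L/mu = 134/72 = 1.8611
Step 2: Compute the convergence rate.
r = 1 - 2/(kappa + 1) = 1 - 2*mu/(L + mu) = (L - mu)/(L + mu) = 62/206 = 0.301


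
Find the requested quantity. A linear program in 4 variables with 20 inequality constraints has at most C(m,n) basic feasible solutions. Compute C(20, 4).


Each vertex corresponds to some choice of n active constraints out of m, so the number of vertices is at most C(m, n) = m! / (n!(m-n)!).
m = 20, n = 4
Numerator: 20 * 19 * 18 * 17
Denominator: 4! = 24
C(20, 4) = 4845


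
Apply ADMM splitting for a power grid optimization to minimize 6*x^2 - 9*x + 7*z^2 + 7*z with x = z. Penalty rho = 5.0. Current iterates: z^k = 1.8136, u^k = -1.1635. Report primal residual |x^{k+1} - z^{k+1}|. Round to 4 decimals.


ADMM iteration with rho = 5.0, z^k = 1.8136, u^k = -1.1635
Step 1: x-update.
Minimize 6*x^2 - 9*x + (5.0/2)*(x - 1.8136 - 1.1635)^2
FOC: (2*6 + 5.0)*x = 9 + 5.0*(1.8136 + 1.1635)
x^{k+1} = 1.405
Step 2: z-update.
Minimize 7*z^2 + 7*z + (5.0/2)*(1.405 - z - 1.1635)^2
FOC: (2*7 + 5.0)*z = -7 + 5.0*(1.405 - 1.1635)
z^{k+1} = -0.3049
Step 3: u-update.
u^{k+1} = -1.1635 + 1.405 + 0.3049 = 0.5464
Step 4: Primal residual = |1.405 + 0.3049| = 1.7099


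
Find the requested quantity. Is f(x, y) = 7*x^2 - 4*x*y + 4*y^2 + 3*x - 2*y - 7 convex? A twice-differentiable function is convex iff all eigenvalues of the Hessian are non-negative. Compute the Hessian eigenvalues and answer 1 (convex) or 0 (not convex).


The Hessian of f(x,y) = 7*x^2 - 4*x*y + 4*y^2 + 3*x - 2*y - 7 is:
H = [[14, -4], [-4, 8]]
Trace = 14 + 8 = 22
Determinant = 14*8 - (-4)^2 = 96
Discriminant = (22)^2 - 4*96 = 100.0
Eigenvalues: lambda_1 = 6.0, lambda_2 = 16.0
The function is convex.

1


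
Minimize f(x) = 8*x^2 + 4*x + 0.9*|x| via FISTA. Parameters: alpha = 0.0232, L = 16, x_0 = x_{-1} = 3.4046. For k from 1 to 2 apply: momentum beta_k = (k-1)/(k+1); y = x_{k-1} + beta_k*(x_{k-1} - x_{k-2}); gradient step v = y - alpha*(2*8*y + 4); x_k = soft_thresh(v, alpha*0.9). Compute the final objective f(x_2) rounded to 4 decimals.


FISTA on f(x) = 8*x^2 + 4*x + 0.9*|x|
L = 16, alpha = 0.0232
Iteration 1: beta = 0.0, y = 3.4046 + 0.0*(3.4046 - 3.4046) = 3.4046
  grad(y) = 58.4736, v = y - alpha*grad = 2.048
  prox(v) = soft_thresh(2.048, 0.0209) = 2.0271
Iteration 2: beta = 0.3333, y = 2.0271 + 0.3333*(2.0271 - 3.4046) = 1.568
  grad(y) = 29.0876, v = y - alpha*grad = 0.8931
  prox(v) = soft_thresh(0.8931, 0.0209) = 0.8723
f(x_2) = 8*0.8723^2 + 4*0.8723 + 0.9*|0.8723| = 10.3608


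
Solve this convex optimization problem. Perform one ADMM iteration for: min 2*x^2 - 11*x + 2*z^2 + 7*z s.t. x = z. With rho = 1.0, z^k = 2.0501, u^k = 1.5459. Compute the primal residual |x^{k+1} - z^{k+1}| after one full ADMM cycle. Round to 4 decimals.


ADMM iteration with rho = 1.0, z^k = 2.0501, u^k = 1.5459
Step 1: x-update.
Minimize 2*x^2 - 11*x + (1.0/2)*(x - 2.0501 + 1.5459)^2
FOC: (2*2 + 1.0)*x = 11 + 1.0*(2.0501 - 1.5459)
x^{k+1} = 2.3008
Step 2: z-update.
Minimize 2*z^2 + 7*z + (1.0/2)*(2.3008 - z + 1.5459)^2
FOC: (2*2 + 1.0)*z = -7 + 1.0*(2.3008 + 1.5459)
z^{k+1} = -0.6307
Step 3: u-update.
u^{k+1} = 1.5459 + 2.3008 + 0.6307 = 4.4774
Step 4: Primal residual = |2.3008 + 0.6307| = 2.9315


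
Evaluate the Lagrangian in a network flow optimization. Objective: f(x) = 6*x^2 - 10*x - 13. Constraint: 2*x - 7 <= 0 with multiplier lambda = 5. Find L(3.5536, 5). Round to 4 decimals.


Step 1: Evaluate f(x).
f(3.5536) = 6*3.5536^2 - 10*3.5536 - 13 = 27.2324
Step 2: Evaluate g(x).
g(3.5536) = 2*3.5536 - 7 = 0.1072
Step 3: Compute Lagrangian.
L = 27.2324 + 5*0.1072 = 27.7684


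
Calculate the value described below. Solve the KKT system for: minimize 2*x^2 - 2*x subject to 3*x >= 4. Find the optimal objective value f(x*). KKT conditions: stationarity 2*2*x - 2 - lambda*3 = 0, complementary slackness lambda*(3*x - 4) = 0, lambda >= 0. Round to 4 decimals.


Step 1: Try lambda = 0 (constraint inactive).
x_unc = 2/(2*2) = 0.5
Check: 3*0.5 = 1.5 < 4 -- violated!
Step 2: Constraint must be active: 3*x = 4
x* = 4/3 = 1.3333 (rounded; the exact value 4/3 is used below)
lambda = (2*2*(4/3) - 2)/3 = 1.1111
Step 3: Compute optimal value.
f(x*) = 2*(4/3)^2 - 2*(4/3) = 0.8889


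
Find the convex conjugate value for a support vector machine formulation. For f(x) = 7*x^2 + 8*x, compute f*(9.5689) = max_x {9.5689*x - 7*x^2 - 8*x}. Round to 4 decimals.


f*(y) = sup_x {y*x - a*x^2 - b*x} = sup_x {(y-b)*x - a*x^2}
FOC: (y - b) - 2a*x = 0 => x* = (y - b)/(2a)
x* = (9.5689 - 8)/(2*7) = 0.1121
f*(9.5689) = (y-b)^2/(4a) = (9.5689 - 8)^2/(4*7)
= 2.4614/28 = 0.0879


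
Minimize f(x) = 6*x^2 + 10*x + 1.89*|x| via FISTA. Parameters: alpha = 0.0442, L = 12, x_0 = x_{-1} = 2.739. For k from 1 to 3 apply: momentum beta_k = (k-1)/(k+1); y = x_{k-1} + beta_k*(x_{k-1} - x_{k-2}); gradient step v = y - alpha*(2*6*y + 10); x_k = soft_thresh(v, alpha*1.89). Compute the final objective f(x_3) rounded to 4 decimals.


FISTA on f(x) = 6*x^2 + 10*x + 1.89*|x|
L = 12, alpha = 0.0442
Iteration 1: beta = 0.0, y = 2.739 + 0.0*(2.739 - 2.739) = 2.739
  grad(y) = 42.868, v = y - alpha*grad = 0.8442
  prox(v) = soft_thresh(0.8442, 0.0835) = 0.7607
Iteration 2: beta = 0.3333, y = 0.7607 + 0.3333*(0.7607 - 2.739) = 0.1013
  grad(y) = 11.2151, v = y - alpha*grad = -0.3944
  prox(v) = soft_thresh(-0.3944, 0.0835) = -0.3109
Iteration 3: beta = 0.5, y = -0.3109 + 0.5*(-0.3109 - 0.7607) = -0.8467
  grad(y) = -0.1605, v = y - alpha*grad = -0.8396
  prox(v) = soft_thresh(-0.8396, 0.0835) = -0.7561
f(x_3) = 6*(-0.7561)^2 + 10*(-0.7561) + 1.89*|-0.7561| = -2.7019


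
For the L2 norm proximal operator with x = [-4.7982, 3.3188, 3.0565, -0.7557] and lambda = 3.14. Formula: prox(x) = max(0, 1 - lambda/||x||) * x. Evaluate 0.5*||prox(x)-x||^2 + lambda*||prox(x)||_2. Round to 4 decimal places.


Step 1: Compute ||x||.
||x|| = 6.6295
Step 2: Compute scaling factor.
scale = max(0, 1 - 3.14/6.6295) = 0.5264
Step 3: prox(x) = [-2.5256, 1.7469, 1.6088, -0.3978]
||prox(x)|| = 3.4895
Step 4: Proximal objective.
0.5*||prox-x||^2 = 4.9298
lambda*||prox|| = 10.957
Total = 15.8869


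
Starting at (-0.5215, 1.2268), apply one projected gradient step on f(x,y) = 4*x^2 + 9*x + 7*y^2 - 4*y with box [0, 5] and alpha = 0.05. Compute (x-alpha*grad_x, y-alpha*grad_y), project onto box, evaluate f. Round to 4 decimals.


Step 1: Compute gradient at (-0.5215, 1.2268).
grad_x = 2*4*-0.5215 + 9 = 4.828
grad_y = 2*7*1.2268 - 4 = 13.1752
Step 2: Gradient step.
x_raw = -0.5215 - 0.05*4.828 = -0.7629
y_raw = 1.2268 - 0.05*13.1752 = 0.568
Step 3: Project onto [0, 5].
x_proj = clip(-0.7629) = 0.0
y_proj = clip(0.568) = 0.568
Step 4: Evaluate f.
f(0.0, 0.568) = -0.0135


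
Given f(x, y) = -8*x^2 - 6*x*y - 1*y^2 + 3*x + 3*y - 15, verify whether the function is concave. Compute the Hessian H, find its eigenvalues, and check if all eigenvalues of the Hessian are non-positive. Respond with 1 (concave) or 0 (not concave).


The Hessian of f(x,y) = -8*x^2 - 6*x*y - 1*y^2 + 3*x + 3*y - 15 is:
H = [[-16, -6], [-6, -2]]
Trace = -16 - 2 = -18
Determinant = -16*-2 - (-6)^2 = -4
Discriminant = (-18)^2 - 4*-4 = 340.0
Eigenvalues: lambda_1 = -18.2195, lambda_2 = 0.2195
The function is not concave.

0


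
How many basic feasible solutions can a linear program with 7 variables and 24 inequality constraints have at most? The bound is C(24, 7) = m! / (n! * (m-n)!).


Each vertex corresponds to some choice of n active constraints out of m, so the number of vertices is at most C(m, n) = m! / (n!(m-n)!).
m = 24, n = 7
Numerator: 24 * 23 * 22 * 21 * 20 * 19 * 18
Denominator: 7! = 5040
C(24, 7) = 346104


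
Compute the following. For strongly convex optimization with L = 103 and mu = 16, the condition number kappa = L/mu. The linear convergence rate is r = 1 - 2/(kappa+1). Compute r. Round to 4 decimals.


Step 1: Compute the condition number.
kappa = L/mu = 103/16 = 6.4375
Step 2: Compute the convergence rate.
r = 1 - 2/(kappa + 1) = 1 - 2*mu/(L + mu) = (L - mu)/(L + mu) = 87/119 = 0.7311


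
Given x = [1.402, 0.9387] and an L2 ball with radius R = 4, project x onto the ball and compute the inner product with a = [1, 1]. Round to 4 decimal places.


Step 1: Compute ||x|| (intermediates to 6 decimals).
||x|| = sqrt(1.402^2 + 0.9387^2) = 1.687235
Step 2: Project.
Since ||x|| <= R, proj = x (no scaling needed).
proj(x) = [1.402, 0.9387]
Step 3: Dot product.
a^T * proj(x) = 1*1.402 + 1*0.9387 = 2.3407


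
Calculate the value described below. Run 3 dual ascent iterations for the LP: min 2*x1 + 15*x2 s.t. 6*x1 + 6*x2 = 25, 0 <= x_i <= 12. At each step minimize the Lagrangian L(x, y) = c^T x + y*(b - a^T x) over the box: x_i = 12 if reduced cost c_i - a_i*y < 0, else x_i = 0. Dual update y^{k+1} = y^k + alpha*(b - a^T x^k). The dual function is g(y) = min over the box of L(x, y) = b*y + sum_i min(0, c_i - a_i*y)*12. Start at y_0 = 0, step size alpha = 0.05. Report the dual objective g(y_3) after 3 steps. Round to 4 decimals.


Dual ascent for LP: min 2*x1 + 15*x2, 6*x1 + 6*x2 = 25, 0 <= x_i <= 12
Step 1: y^k = 0.0, reduced costs: (2.0, 15.0)
  x^k = (0.0, 0.0), subgradient = b - a^T x = 25.0
  y^{k+1} = 0.0 + 0.05*25.0 = 1.25
Step 2: y^k = 1.25, reduced costs: (-5.5, 7.5)
  x^k = (12.0, 0.0), subgradient = b - a^T x = -47.0
  y^{k+1} = 1.25 + 0.05*-47.0 = -1.1
Step 3: y^k = -1.1, reduced costs: (8.6, 21.6)
  x^k = (0.0, 0.0), subgradient = b - a^T x = 25.0
  y^{k+1} = -1.1 + 0.05*25.0 = 0.15
Dual objective at y_3 = 0.15: reduced costs (1.1, 14.1), box minimizer x = (0.0, 0.0)
g(y_3) = b*y + (c1 - a1*y)*x1 + (c2 - a2*y)*x2 = 25*0.15 + 1.1*0.0 + 14.1*0.0 = 3.75 + 0.0 + 0.0 = 3.75


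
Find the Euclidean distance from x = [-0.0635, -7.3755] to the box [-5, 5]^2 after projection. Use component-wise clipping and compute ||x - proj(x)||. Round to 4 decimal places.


Project each component onto [-5, 5].
clip(-0.0635) = -0.0635, clip(-7.3755) = -5.0
Projection = [-0.0635, -5.0]
Squared diffs: [0.0, 5.643]
Distance = sqrt(5.643) = 2.3755


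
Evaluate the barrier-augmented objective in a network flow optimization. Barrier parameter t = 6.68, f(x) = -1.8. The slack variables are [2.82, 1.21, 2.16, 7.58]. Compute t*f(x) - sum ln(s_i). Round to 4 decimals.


Step 1: Compute log-barrier.
ln values: [1.0367, 0.1906, 0.7701, 2.0255]
phi = -(1.0367 + 0.1906 + 0.7701 + 2.0255) = -4.023
Step 2: Compute augmented objective.
t*f(x) = 6.68*-1.8 = -12.024
Total = -12.024 - 4.023 = -16.047


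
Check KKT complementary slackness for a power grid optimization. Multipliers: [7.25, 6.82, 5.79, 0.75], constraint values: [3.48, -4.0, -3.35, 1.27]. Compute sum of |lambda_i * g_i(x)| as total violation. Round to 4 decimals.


KKT complementary slackness check:
lambda_1 * g_1 = 7.25 * 3.48 = 25.23
lambda_2 * g_2 = 6.82 * -4.0 = -27.28
lambda_3 * g_3 = 5.79 * -3.35 = -19.3965
lambda_4 * g_4 = 0.75 * 1.27 = 0.9525
Total violation = 25.23 + 27.28 + 19.3965 + 0.9525 = 72.859


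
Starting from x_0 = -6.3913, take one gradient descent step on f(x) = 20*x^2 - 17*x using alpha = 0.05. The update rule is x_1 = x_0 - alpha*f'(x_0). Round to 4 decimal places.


We compute the gradient at x_0 and apply the update.
f'(x) = 40*x - 17
f'(-6.3913) = 40*-6.3913 - 17 = -272.652
x_1 = -6.3913 - 0.05*-272.652 = 7.2413


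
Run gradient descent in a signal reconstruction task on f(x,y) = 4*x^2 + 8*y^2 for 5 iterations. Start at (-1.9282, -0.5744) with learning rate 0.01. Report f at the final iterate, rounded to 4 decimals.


Gradient descent on f(x,y) = 4*x^2 + 8*y^2.
Starting point: (-1.9282, -0.5744), alpha = 0.01
Step 1: grad_x = 2*4*-1.9282 = -15.4256, grad_y = 2*8*-0.5744 = -9.1904
  x_1 = -1.9282 - 0.01*-15.4256 = -1.7739
  y_1 = -0.5744 - 0.01*-9.1904 = -0.4825
Step 2: grad_x = 2*4*-1.7739 = -14.1916, grad_y = 2*8*-0.4825 = -7.7199
  x_2 = -1.7739 - 0.01*-14.1916 = -1.632
  y_2 = -0.4825 - 0.01*-7.7199 = -0.4053
Step 3: grad_x = 2*4*-1.632 = -13.0562, grad_y = 2*8*-0.4053 = -6.4847
  x_3 = -1.632 - 0.01*-13.0562 = -1.5015
  y_3 = -0.4053 - 0.01*-6.4847 = -0.3404
Step 4: grad_x = 2*4*-1.5015 = -12.0117, grad_y = 2*8*-0.3404 = -5.4472
  x_4 = -1.5015 - 0.01*-12.0117 = -1.3813
  y_4 = -0.3404 - 0.01*-5.4472 = -0.286
Step 5: grad_x = 2*4*-1.3813 = -11.0508, grad_y = 2*8*-0.286 = -4.5756
  x_5 = -1.3813 - 0.01*-11.0508 = -1.2708
  y_5 = -0.286 - 0.01*-4.5756 = -0.2402
f(-1.2708, -0.2402) = 4*(-1.2708)^2 + 8*(-0.2402)^2 = 6.9218


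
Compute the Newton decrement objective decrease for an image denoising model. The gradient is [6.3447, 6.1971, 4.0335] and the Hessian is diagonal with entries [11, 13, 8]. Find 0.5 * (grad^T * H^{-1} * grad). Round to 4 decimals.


Step 1: H is diagonal, so H^(-1) * g = [0.5768, 0.4767, 0.5042].
Step 2: g^T H^(-1) g = sum_i g_i^2 / H_ii
  = (6.3447)^2/11 + (6.1971)^2/13 + (4.0335)^2/8
  = 3.6596 + 2.9542 + 2.0336 = 8.6474
Step 3: Objective decrease = 0.5 * g^T H^(-1) g = 4.3237


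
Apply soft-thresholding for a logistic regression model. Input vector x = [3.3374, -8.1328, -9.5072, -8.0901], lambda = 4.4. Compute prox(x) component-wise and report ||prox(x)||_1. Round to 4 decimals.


Soft-thresholding with lambda = 4.4:
prox(3.3374) = sign(3.3374)*max(|3.3374| - 4.4, 0) = 0.0
prox(-8.1328) = sign(-8.1328)*max(|-8.1328| - 4.4, 0) = -3.7328
prox(-9.5072) = sign(-9.5072)*max(|-9.5072| - 4.4, 0) = -5.1072
prox(-8.0901) = sign(-8.0901)*max(|-8.0901| - 4.4, 0) = -3.6901
prox(x) = [0.0, -3.7328, -5.1072, -3.6901]
||prox(x)||_1 = 0.0 + 3.7328 + 5.1072 + 3.6901 = 12.5301


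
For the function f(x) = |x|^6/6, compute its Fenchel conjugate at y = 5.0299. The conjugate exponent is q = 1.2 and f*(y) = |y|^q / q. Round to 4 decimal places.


The conjugate exponent q satisfies 1/p + 1/q = 1.
p = 6, so q = 6/(6 - 1) = 1.2
|y|^q = 5.0299^1.2 = 6.9482
f*(5.0299) = 6.9482 / 1.2 = 5.7902


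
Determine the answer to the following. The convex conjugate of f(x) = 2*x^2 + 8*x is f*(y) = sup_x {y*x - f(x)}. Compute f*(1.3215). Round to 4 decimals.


f*(y) = sup_x {y*x - a*x^2 - b*x} = sup_x {(y-b)*x - a*x^2}
FOC: (y - b) - 2a*x = 0 => x* = (y - b)/(2a)
x* = (1.3215 - 8)/(2*2) = -1.6696
f*(1.3215) = (y-b)^2/(4a) = (1.3215 - 8)^2/(4*2)
= 44.6024/8 = 5.5753


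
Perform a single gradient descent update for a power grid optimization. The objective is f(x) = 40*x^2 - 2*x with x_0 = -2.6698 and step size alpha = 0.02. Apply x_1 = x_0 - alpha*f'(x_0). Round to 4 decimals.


We compute the gradient at x_0 and apply the update.
f'(x) = 80*x - 2
f'(-2.6698) = 80*-2.6698 - 2 = -215.584
x_1 = -2.6698 - 0.02*-215.584 = 1.6419


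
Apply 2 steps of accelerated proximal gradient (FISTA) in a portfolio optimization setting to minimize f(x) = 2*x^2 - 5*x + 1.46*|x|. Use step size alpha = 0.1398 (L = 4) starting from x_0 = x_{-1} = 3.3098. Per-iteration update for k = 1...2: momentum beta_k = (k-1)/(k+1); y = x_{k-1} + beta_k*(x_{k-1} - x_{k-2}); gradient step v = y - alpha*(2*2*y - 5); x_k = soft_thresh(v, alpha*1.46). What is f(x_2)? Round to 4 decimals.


FISTA on f(x) = 2*x^2 - 5*x + 1.46*|x|
L = 4, alpha = 0.1398
Iteration 1: beta = 0.0, y = 3.3098 + 0.0*(3.3098 - 3.3098) = 3.3098
  grad(y) = 8.2392, v = y - alpha*grad = 2.158
  prox(v) = soft_thresh(2.158, 0.2041) = 1.9539
Iteration 2: beta = 0.3333, y = 1.9539 + 0.3333*(1.9539 - 3.3098) = 1.5019
  grad(y) = 1.0075, v = y - alpha*grad = 1.361
  prox(v) = soft_thresh(1.361, 0.2041) = 1.1569
f(x_2) = 2*1.1569^2 - 5*1.1569 + 1.46*|1.1569| = -1.4186


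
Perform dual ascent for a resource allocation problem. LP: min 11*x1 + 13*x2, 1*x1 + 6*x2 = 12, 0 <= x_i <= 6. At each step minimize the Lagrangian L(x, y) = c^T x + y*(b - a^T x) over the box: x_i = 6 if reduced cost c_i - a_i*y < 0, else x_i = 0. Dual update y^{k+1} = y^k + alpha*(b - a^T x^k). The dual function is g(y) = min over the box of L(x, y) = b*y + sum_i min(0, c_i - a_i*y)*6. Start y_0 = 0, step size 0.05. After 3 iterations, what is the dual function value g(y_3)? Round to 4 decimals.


Dual ascent for LP: min 11*x1 + 13*x2, 1*x1 + 6*x2 = 12, 0 <= x_i <= 6
Step 1: y^k = 0.0, reduced costs: (11.0, 13.0)
  x^k = (0.0, 0.0), subgradient = b - a^T x = 12.0
  y^{k+1} = 0.0 + 0.05*12.0 = 0.6
Step 2: y^k = 0.6, reduced costs: (10.4, 9.4)
  x^k = (0.0, 0.0), subgradient = b - a^T x = 12.0
  y^{k+1} = 0.6 + 0.05*12.0 = 1.2
Step 3: y^k = 1.2, reduced costs: (9.8, 5.8)
  x^k = (0.0, 0.0), subgradient = b - a^T x = 12.0
  y^{k+1} = 1.2 + 0.05*12.0 = 1.8
Dual objective at y_3 = 1.8: reduced costs (9.2, 2.2), box minimizer x = (0.0, 0.0)
g(y_3) = b*y + (c1 - a1*y)*x1 + (c2 - a2*y)*x2 = 12*1.8 + 9.2*0.0 + 2.2*0.0 = 21.6 + 0.0 + 0.0 = 21.6


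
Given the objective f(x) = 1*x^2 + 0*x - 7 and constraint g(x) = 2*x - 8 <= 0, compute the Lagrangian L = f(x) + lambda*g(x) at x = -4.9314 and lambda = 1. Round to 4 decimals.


Step 1: Evaluate f(x).
f(-4.9314) = 1*(-4.9314)^2 + 0*(-4.9314) - 7 = 17.3187
Step 2: Evaluate g(x).
g(-4.9314) = 2*-4.9314 - 8 = -17.8628
Step 3: Compute Lagrangian.
L = 17.3187 + 1*-17.8628 = -0.5441


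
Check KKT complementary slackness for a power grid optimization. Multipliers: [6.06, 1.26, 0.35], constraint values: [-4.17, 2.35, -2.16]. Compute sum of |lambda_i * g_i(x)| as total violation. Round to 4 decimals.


KKT complementary slackness check:
lambda_1 * g_1 = 6.06 * -4.17 = -25.2702
lambda_2 * g_2 = 1.26 * 2.35 = 2.961
lambda_3 * g_3 = 0.35 * -2.16 = -0.756
Total violation = 25.2702 + 2.961 + 0.756 = 28.9872


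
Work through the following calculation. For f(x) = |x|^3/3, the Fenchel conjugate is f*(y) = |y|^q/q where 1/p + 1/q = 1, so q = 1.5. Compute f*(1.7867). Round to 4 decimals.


The conjugate exponent q satisfies 1/p + 1/q = 1.
p = 3, so q = 3/(3 - 1) = 1.5
|y|^q = 1.7867^1.5 = 2.3882
f*(1.7867) = 2.3882 / 1.5 = 1.5922


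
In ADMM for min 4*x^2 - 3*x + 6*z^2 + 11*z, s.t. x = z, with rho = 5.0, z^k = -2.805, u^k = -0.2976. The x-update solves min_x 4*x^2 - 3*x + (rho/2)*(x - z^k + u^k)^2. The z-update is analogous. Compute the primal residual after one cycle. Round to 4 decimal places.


ADMM iteration with rho = 5.0, z^k = -2.805, u^k = -0.2976
Step 1: x-update.
Minimize 4*x^2 - 3*x + (5.0/2)*(x + 2.805 - 0.2976)^2
FOC: (2*4 + 5.0)*x = 3 + 5.0*(-2.805 + 0.2976)
x^{k+1} = -0.7336
Step 2: z-update.
Minimize 6*z^2 + 11*z + (5.0/2)*(-0.7336 - z - 0.2976)^2
FOC: (2*6 + 5.0)*z = -11 + 5.0*(-0.7336 - 0.2976)
z^{k+1} = -0.9504
Step 3: u-update.
u^{k+1} = -0.2976 - 0.7336 + 0.9504 = -0.0809
Step 4: Primal residual = |-0.7336 + 0.9504| = 0.2167


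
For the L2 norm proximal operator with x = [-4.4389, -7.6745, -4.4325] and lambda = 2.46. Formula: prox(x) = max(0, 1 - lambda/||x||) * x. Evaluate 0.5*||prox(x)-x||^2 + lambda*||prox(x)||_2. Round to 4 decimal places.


Step 1: Compute ||x||.
||x|| = 9.9121
Step 2: Compute scaling factor.
scale = max(0, 1 - 2.46/9.9121) = 0.7518
Step 3: prox(x) = [-3.3372, -5.7698, -3.3324]
||prox(x)|| = 7.4521
Step 4: Proximal objective.
0.5*||prox-x||^2 = 3.0258
lambda*||prox|| = 18.3322
Total = 21.3579


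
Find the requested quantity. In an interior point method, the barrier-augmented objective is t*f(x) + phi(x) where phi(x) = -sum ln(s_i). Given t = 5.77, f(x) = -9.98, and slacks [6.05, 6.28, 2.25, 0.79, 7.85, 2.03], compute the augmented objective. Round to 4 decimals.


Step 1: Compute log-barrier.
ln values: [1.8001, 1.8374, 0.8109, -0.2357, 2.0605, 0.708]
phi = -(1.8001 + 1.8374 + 0.8109 - 0.2357 + 2.0605 + 0.708) = -6.9812
Step 2: Compute augmented objective.
t*f(x) = 5.77*-9.98 = -57.5846
Total = -57.5846 - 6.9812 = -64.5658


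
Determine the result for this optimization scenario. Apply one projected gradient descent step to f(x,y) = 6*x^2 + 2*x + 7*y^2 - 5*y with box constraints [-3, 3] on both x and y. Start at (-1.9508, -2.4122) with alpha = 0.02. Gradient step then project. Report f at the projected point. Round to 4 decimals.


Step 1: Compute gradient at (-1.9508, -2.4122).
grad_x = 2*6*-1.9508 + 2 = -21.4096
grad_y = 2*7*-2.4122 - 5 = -38.7708
Step 2: Gradient step.
x_raw = -1.9508 - 0.02*-21.4096 = -1.5226
y_raw = -2.4122 - 0.02*-38.7708 = -1.6368
Step 3: Project onto [-3, 3].
x_proj = clip(-1.5226) = -1.5226
y_proj = clip(-1.6368) = -1.6368
Step 4: Evaluate f.
f(-1.5226, -1.6368) = 37.8021


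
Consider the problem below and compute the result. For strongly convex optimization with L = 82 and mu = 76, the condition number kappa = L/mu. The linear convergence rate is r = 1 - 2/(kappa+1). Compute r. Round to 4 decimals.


Step 1: Compute the condition number.
kappa = L/mu = 82/76 = 1.0789
Step 2: Compute the convergence rate.
r = 1 - 2/(kappa + 1) = 1 - 2*mu/(L + mu) = (L - mu)/(L + mu) = 6/158 = 0.038


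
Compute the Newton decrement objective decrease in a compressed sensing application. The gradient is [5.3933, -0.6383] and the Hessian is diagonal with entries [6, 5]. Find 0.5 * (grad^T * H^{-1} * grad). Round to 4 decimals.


Step 1: H is diagonal, so H^(-1) * g = [0.8989, -0.1277].
Step 2: g^T H^(-1) g = sum_i g_i^2 / H_ii
  = (5.3933)^2/6 + (-0.6383)^2/5
  = 4.8479 + 0.0815 = 4.9294
Step 3: Objective decrease = 0.5 * g^T H^(-1) g = 2.4647


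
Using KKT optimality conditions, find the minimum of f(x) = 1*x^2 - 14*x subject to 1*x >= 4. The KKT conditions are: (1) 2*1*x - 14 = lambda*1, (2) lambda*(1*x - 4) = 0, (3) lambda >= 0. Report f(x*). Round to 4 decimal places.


Step 1: Try lambda = 0 (constraint inactive).
Stationarity: 2*1*x - 14 = 0
x* = 14/(2*1) = 7.0
Check constraint: 1*7.0 = 7.0 >= 4 -- satisfied.
Step 2: Compute optimal value.
f(x*) = 1*7.0^2 - 14*7.0 = -49.0


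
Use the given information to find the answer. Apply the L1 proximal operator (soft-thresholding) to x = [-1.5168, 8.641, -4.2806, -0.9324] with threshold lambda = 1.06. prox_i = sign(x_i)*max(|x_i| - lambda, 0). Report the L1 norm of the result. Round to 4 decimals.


Soft-thresholding with lambda = 1.06:
prox(-1.5168) = sign(-1.5168)*max(|-1.5168| - 1.06, 0) = -0.4568
prox(8.641) = sign(8.641)*max(|8.641| - 1.06, 0) = 7.581
prox(-4.2806) = sign(-4.2806)*max(|-4.2806| - 1.06, 0) = -3.2206
prox(-0.9324) = sign(-0.9324)*max(|-0.9324| - 1.06, 0) = 0.0
prox(x) = [-0.4568, 7.581, -3.2206, 0.0]
||prox(x)||_1 = 0.4568 + 7.581 + 3.2206 + 0.0 = 11.2584


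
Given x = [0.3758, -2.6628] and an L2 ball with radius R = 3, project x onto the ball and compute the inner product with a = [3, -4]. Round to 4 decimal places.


Step 1: Compute ||x|| (intermediates to 6 decimals).
||x|| = sqrt(0.3758^2 + (-2.6628)^2) = 2.689188
Step 2: Project.
Since ||x|| <= R, proj = x (no scaling needed).
proj(x) = [0.3758, -2.6628]
Step 3: Dot product.
a^T * proj(x) = 3*0.3758 - 4*(-2.6628) = 11.7786


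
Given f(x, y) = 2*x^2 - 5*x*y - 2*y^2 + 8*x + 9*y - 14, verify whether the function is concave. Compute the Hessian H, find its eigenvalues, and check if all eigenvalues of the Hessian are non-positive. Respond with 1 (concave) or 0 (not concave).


The Hessian of f(x,y) = 2*x^2 - 5*x*y - 2*y^2 + 8*x + 9*y - 14 is:
H = [[4, -5], [-5, -4]]
Trace = 4 - 4 = 0
Determinant = 4*-4 - (-5)^2 = -41
Discriminant = (0)^2 - 4*-41 = 164.0
Eigenvalues: lambda_1 = -6.4031, lambda_2 = 6.4031
The function is not concave.

0


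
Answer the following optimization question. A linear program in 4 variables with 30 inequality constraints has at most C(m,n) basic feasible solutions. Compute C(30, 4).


Each vertex corresponds to some choice of n active constraints out of m, so the number of vertices is at most C(m, n) = m! / (n!(m-n)!).
m = 30, n = 4
Numerator: 30 * 29 * 28 * 27
Denominator: 4! = 24
C(30, 4) = 27405


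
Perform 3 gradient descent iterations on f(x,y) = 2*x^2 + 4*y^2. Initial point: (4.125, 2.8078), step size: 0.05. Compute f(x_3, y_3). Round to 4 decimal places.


Gradient descent on f(x,y) = 2*x^2 + 4*y^2.
Starting point: (4.125, 2.8078), alpha = 0.05
Step 1: grad_x = 2*2*4.125 = 16.5, grad_y = 2*4*2.8078 = 22.4624
  x_1 = 4.125 - 0.05*16.5 = 3.3
  y_1 = 2.8078 - 0.05*22.4624 = 1.6847
Step 2: grad_x = 2*2*3.3 = 13.2, grad_y = 2*4*1.6847 = 13.4774
  x_2 = 3.3 - 0.05*13.2 = 2.64
  y_2 = 1.6847 - 0.05*13.4774 = 1.0108
Step 3: grad_x = 2*2*2.64 = 10.56, grad_y = 2*4*1.0108 = 8.0865
  x_3 = 2.64 - 0.05*10.56 = 2.112
  y_3 = 1.0108 - 0.05*8.0865 = 0.6065
f(2.112, 0.6065) = 2*2.112^2 + 4*0.6065^2 = 10.3924


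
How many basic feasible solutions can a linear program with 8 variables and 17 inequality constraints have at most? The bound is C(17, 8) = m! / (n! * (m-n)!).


Each vertex corresponds to some choice of n active constraints out of m, so the number of vertices is at most C(m, n) = m! / (n!(m-n)!).
m = 17, n = 8
Numerator: 17 * 16 * 15 * 14 * 13 * 12 * 11 * 10
Denominator: 8! = 40320
C(17, 8) = 24310


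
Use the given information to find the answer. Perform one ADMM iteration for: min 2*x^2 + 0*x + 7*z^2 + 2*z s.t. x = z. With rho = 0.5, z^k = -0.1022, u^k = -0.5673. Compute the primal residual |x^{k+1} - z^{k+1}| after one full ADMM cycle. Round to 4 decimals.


ADMM iteration with rho = 0.5, z^k = -0.1022, u^k = -0.5673
Step 1: x-update.
Minimize 2*x^2 + 0*x + (0.5/2)*(x + 0.1022 - 0.5673)^2
FOC: (2*2 + 0.5)*x = 0 + 0.5*(-0.1022 + 0.5673)
x^{k+1} = 0.0517
Step 2: z-update.
Minimize 7*z^2 + 2*z + (0.5/2)*(0.0517 - z - 0.5673)^2
FOC: (2*7 + 0.5)*z = -2 + 0.5*(0.0517 - 0.5673)
z^{k+1} = -0.1557
Step 3: u-update.
u^{k+1} = -0.5673 + 0.0517 + 0.1557 = -0.3599
Step 4: Primal residual = |0.0517 + 0.1557| = 0.2074


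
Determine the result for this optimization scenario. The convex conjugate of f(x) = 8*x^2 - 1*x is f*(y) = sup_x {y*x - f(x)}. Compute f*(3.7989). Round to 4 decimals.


f*(y) = sup_x {y*x - a*x^2 - b*x} = sup_x {(y-b)*x - a*x^2}
FOC: (y - b) - 2a*x = 0 => x* = (y - b)/(2a)
x* = (3.7989 + 1)/(2*8) = 0.2999
f*(3.7989) = (y-b)^2/(4a) = (3.7989 + 1)^2/(4*8)
= 23.0294/32 = 0.7197


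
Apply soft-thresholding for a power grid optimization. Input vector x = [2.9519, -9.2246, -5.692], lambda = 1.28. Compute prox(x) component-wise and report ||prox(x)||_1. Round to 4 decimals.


Soft-thresholding with lambda = 1.28:
prox(2.9519) = sign(2.9519)*max(|2.9519| - 1.28, 0) = 1.6719
prox(-9.2246) = sign(-9.2246)*max(|-9.2246| - 1.28, 0) = -7.9446
prox(-5.692) = sign(-5.692)*max(|-5.692| - 1.28, 0) = -4.412
prox(x) = [1.6719, -7.9446, -4.412]
||prox(x)||_1 = 1.6719 + 7.9446 + 4.412 = 14.0285


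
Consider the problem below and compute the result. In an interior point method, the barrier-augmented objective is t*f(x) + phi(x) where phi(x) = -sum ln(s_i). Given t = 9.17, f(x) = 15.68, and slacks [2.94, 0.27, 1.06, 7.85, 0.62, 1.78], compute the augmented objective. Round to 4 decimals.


Step 1: Compute log-barrier.
ln values: [1.0784, -1.3093, 0.0583, 2.0605, -0.478, 0.5766]
phi = -(1.0784 - 1.3093 + 0.0583 + 2.0605 - 0.478 + 0.5766) = -1.9864
Step 2: Compute augmented objective.
t*f(x) = 9.17*15.68 = 143.7856
Total = 143.7856 - 1.9864 = 141.7992


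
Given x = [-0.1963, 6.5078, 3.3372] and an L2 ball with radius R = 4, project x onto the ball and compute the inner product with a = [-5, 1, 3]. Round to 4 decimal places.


Step 1: Compute ||x|| (intermediates to 6 decimals).
||x|| = sqrt((-0.1963)^2 + 6.5078^2 + 3.3372^2) = 7.316208
Step 2: Project.
Since ||x|| > R, scale = R/||x|| = 4/7.316208 = 0.546731, proj(x) = scale * x
proj(x) = [-0.107323, 3.558016, 1.824551]
Step 3: Dot product.
a^T * proj(x) = -5*(-0.107323) + 1*3.558016 + 3*1.824551 = 9.5683


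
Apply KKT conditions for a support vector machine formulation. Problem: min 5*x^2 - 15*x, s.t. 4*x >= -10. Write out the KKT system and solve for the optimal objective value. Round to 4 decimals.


Step 1: Try lambda = 0 (constraint inactive).
Stationarity: 2*5*x - 15 = 0
x* = 15/(2*5) = 1.5
Check constraint: 4*1.5 = 6.0 >= -10 -- satisfied.
Step 2: Compute optimal value.
f(x*) = 5*1.5^2 - 15*1.5 = -11.25


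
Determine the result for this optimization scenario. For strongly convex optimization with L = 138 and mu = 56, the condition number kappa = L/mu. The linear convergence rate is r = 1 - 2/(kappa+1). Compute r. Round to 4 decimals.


Step 1: Compute the condition number.
kappa = L/mu = 138/56 = 2.4643
Step 2: Compute the convergence rate.
r = 1 - 2/(kappa + 1) = 1 - 2*mu/(L + mu) = (L - mu)/(L + mu) = 82/194 = 0.4227


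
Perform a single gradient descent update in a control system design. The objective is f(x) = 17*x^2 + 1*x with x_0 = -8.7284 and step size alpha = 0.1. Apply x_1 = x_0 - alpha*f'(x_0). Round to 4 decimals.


We compute the gradient at x_0 and apply the update.
f'(x) = 34*x + 1
f'(-8.7284) = 34*-8.7284 + 1 = -295.7656
x_1 = -8.7284 - 0.1*-295.7656 = 20.8482


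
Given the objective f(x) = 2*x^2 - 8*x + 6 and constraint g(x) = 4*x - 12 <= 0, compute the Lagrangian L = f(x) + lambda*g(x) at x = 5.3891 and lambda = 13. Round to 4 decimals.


Step 1: Evaluate f(x).
f(5.3891) = 2*5.3891^2 - 8*5.3891 + 6 = 20.972
Step 2: Evaluate g(x).
g(5.3891) = 4*5.3891 - 12 = 9.5564
Step 3: Compute Lagrangian.
L = 20.972 + 13*9.5564 = 145.2052


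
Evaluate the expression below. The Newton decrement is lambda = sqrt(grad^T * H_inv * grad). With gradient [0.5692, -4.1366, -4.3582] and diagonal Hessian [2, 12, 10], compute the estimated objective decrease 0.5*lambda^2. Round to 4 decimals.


Step 1: H is diagonal, so H^(-1) * g = [0.2846, -0.3447, -0.4358].
Step 2: g^T H^(-1) g = sum_i g_i^2 / H_ii
  = (0.5692)^2/2 + (-4.1366)^2/12 + (-4.3582)^2/10
  = 0.162 + 1.426 + 1.8994 = 3.4873
Step 3: Objective decrease = 0.5 * g^T H^(-1) g = 1.7437


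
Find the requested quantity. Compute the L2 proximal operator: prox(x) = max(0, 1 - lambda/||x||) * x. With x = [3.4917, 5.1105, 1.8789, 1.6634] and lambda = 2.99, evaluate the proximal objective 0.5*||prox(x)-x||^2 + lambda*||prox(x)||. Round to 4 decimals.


Step 1: Compute ||x||.
||x|| = 6.6788
Step 2: Compute scaling factor.
scale = max(0, 1 - 2.99/6.6788) = 0.5523
Step 3: prox(x) = [1.9285, 2.8226, 1.0377, 0.9187]
||prox(x)|| = 3.6888
Step 4: Proximal objective.
0.5*||prox-x||^2 = 4.4701
lambda*||prox|| = 11.0295
Total = 15.4996


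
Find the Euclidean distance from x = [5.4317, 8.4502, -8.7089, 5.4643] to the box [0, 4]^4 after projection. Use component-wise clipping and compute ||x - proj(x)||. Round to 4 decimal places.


Project each component onto [0, 4].
clip(5.4317) = 4.0, clip(8.4502) = 4.0, clip(-8.7089) = 0.0, clip(5.4643) = 4.0
Projection = [4.0, 4.0, 0.0, 4.0]
Squared diffs: [2.0498, 19.8043, 75.8449, 2.1442]
Distance = sqrt(99.8432) = 9.9922


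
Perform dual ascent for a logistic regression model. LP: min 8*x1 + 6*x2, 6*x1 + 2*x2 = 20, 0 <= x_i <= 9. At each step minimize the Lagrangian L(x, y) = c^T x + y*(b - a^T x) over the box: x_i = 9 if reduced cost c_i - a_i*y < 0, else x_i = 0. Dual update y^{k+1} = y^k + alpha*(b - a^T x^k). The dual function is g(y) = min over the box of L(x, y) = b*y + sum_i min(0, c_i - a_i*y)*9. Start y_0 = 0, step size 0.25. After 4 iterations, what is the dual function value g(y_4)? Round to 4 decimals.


Dual ascent for LP: min 8*x1 + 6*x2, 6*x1 + 2*x2 = 20, 0 <= x_i <= 9
Step 1: y^k = 0.0, reduced costs: (8.0, 6.0)
  x^k = (0.0, 0.0), subgradient = b - a^T x = 20.0
  y^{k+1} = 0.0 + 0.25*20.0 = 5.0
Step 2: y^k = 5.0, reduced costs: (-22.0, -4.0)
  x^k = (9.0, 9.0), subgradient = b - a^T x = -52.0
  y^{k+1} = 5.0 + 0.25*-52.0 = -8.0
Step 3: y^k = -8.0, reduced costs: (56.0, 22.0)
  x^k = (0.0, 0.0), subgradient = b - a^T x = 20.0
  y^{k+1} = -8.0 + 0.25*20.0 = -3.0
Step 4: y^k = -3.0, reduced costs: (26.0, 12.0)
  x^k = (0.0, 0.0), subgradient = b - a^T x = 20.0
  y^{k+1} = -3.0 + 0.25*20.0 = 2.0
Dual objective at y_4 = 2.0: reduced costs (-4.0, 2.0), box minimizer x = (9.0, 0.0)
g(y_4) = b*y + (c1 - a1*y)*x1 + (c2 - a2*y)*x2 = 20*2.0 + (-4.0)*9.0 + 2.0*0.0 = 40.0 - 36.0 + 0.0 = 4.0


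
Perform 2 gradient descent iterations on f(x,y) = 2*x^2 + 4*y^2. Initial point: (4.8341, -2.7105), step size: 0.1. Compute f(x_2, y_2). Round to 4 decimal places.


Gradient descent on f(x,y) = 2*x^2 + 4*y^2.
Starting point: (4.8341, -2.7105), alpha = 0.1
Step 1: grad_x = 2*2*4.8341 = 19.3364, grad_y = 2*4*-2.7105 = -21.684
  x_1 = 4.8341 - 0.1*19.3364 = 2.9005
  y_1 = -2.7105 - 0.1*-21.684 = -0.5421
Step 2: grad_x = 2*2*2.9005 = 11.6018, grad_y = 2*4*-0.5421 = -4.3368
  x_2 = 2.9005 - 0.1*11.6018 = 1.7403
  y_2 = -0.5421 - 0.1*-4.3368 = -0.1084
f(1.7403, -0.1084) = 2*1.7403^2 + 4*(-0.1084)^2 = 6.1041


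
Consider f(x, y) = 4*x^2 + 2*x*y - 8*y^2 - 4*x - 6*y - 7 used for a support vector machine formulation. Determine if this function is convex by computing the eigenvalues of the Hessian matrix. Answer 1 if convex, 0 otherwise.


The Hessian of f(x,y) = 4*x^2 + 2*x*y - 8*y^2 - 4*x - 6*y - 7 is:
H = [[8, 2], [2, -16]]
Trace = 8 - 16 = -8
Determinant = 8*-16 - (2)^2 = -132
Discriminant = (-8)^2 - 4*-132 = 592.0
Eigenvalues: lambda_1 = -16.1655, lambda_2 = 8.1655
The function is not convex.

0


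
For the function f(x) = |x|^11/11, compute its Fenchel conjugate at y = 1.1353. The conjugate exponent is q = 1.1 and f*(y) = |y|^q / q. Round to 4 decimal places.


The conjugate exponent q satisfies 1/p + 1/q = 1.
p = 11, so q = 11/(11 - 1) = 1.1
|y|^q = 1.1353^1.1 = 1.1498
f*(1.1353) = 1.1498 / 1.1 = 1.0453


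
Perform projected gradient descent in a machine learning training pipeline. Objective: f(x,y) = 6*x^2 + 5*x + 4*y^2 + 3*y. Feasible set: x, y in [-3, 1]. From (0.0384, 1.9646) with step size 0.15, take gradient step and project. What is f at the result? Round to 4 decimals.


Step 1: Compute gradient at (0.0384, 1.9646).
grad_x = 2*6*0.0384 + 5 = 5.4608
grad_y = 2*4*1.9646 + 3 = 18.7168
Step 2: Gradient step.
x_raw = 0.0384 - 0.15*5.4608 = -0.7807
y_raw = 1.9646 - 0.15*18.7168 = -0.8429
Step 3: Project onto [-3, 1].
x_proj = clip(-0.7807) = -0.7807
y_proj = clip(-0.8429) = -0.8429
Step 4: Evaluate f.
f(-0.7807, -0.8429) = 0.0668


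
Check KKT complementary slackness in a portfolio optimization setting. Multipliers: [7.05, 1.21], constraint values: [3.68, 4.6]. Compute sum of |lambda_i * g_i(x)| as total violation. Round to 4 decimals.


KKT complementary slackness check:
lambda_1 * g_1 = 7.05 * 3.68 = 25.944
lambda_2 * g_2 = 1.21 * 4.6 = 5.566
Total violation = 25.944 + 5.566 = 31.51


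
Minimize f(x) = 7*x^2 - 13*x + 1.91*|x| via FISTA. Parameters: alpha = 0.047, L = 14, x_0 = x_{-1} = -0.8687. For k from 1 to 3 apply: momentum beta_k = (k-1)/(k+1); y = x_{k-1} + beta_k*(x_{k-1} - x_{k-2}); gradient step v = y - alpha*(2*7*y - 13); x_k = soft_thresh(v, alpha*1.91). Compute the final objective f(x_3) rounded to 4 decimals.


FISTA on f(x) = 7*x^2 - 13*x + 1.91*|x|
L = 14, alpha = 0.047
Iteration 1: beta = 0.0, y = -0.8687 + 0.0*(-0.8687 + 0.8687) = -0.8687
  grad(y) = -25.1618, v = y - alpha*grad = 0.3139
  prox(v) = soft_thresh(0.3139, 0.0898) = 0.2241
Iteration 2: beta = 0.3333, y = 0.2241 + 0.3333*(0.2241 + 0.8687) = 0.5884
  grad(y) = -4.7622, v = y - alpha*grad = 0.8122
  prox(v) = soft_thresh(0.8122, 0.0898) = 0.7225
Iteration 3: beta = 0.5, y = 0.7225 + 0.5*(0.7225 - 0.2241) = 0.9716
  grad(y) = 0.6029, v = y - alpha*grad = 0.9433
  prox(v) = soft_thresh(0.9433, 0.0898) = 0.8535
f(x_3) = 7*0.8535^2 - 13*0.8535 + 1.91*|0.8535| = -4.3661


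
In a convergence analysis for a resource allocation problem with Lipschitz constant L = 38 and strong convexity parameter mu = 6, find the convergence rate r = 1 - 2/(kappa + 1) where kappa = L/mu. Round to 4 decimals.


Step 1: Compute the condition number.
kappa = L/mu = 38/6 = 6.3333
Step 2: Compute the convergence rate.
r = 1 - 2/(kappa + 1) = 1 - 2*mu/(L + mu) = (L - mu)/(L + mu) = 32/44 = 0.7273


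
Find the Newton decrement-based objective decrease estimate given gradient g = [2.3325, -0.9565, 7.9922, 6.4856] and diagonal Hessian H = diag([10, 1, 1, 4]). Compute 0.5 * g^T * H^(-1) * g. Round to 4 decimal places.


Step 1: H is diagonal, so H^(-1) * g = [0.2333, -0.9565, 7.9922, 1.6214].
Step 2: g^T H^(-1) g = sum_i g_i^2 / H_ii
  = (2.3325)^2/10 + (-0.9565)^2/1 + (7.9922)^2/1 + (6.4856)^2/4
  = 0.5441 + 0.9149 + 63.8753 + 10.5158 = 75.85
Step 3: Objective decrease = 0.5 * g^T H^(-1) g = 37.925


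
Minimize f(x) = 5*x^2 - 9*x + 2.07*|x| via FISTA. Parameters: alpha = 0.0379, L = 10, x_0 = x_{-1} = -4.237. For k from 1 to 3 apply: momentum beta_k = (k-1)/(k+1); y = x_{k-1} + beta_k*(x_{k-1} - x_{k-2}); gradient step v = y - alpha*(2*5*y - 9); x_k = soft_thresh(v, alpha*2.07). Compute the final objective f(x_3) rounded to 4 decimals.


FISTA on f(x) = 5*x^2 - 9*x + 2.07*|x|
L = 10, alpha = 0.0379
Iteration 1: beta = 0.0, y = -4.237 + 0.0*(-4.237 + 4.237) = -4.237
  grad(y) = -51.37, v = y - alpha*grad = -2.2901
  prox(v) = soft_thresh(-2.2901, 0.0785) = -2.2116
Iteration 2: beta = 0.3333, y = -2.2116 + 0.3333*(-2.2116 + 4.237) = -1.5365
  grad(y) = -24.365, v = y - alpha*grad = -0.6131
  prox(v) = soft_thresh(-0.6131, 0.0785) = -0.5346
Iteration 3: beta = 0.5, y = -0.5346 + 0.5*(-0.5346 + 2.2116) = 0.3039
  grad(y) = -5.9611, v = y - alpha*grad = 0.5298
  prox(v) = soft_thresh(0.5298, 0.0785) = 0.4514
f(x_3) = 5*0.4514^2 - 9*0.4514 + 2.07*|0.4514| = -2.1093
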